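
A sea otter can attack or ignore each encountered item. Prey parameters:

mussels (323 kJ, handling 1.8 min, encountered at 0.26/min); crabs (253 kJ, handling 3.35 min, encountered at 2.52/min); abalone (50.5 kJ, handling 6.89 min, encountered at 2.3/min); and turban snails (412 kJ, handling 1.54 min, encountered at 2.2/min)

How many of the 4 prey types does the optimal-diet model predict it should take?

1

Profitabilities (E/h, kJ/min): turban snails 268, mussels 179, crabs 75.5, abalone 7.33. Add prey in this order while the next type's profitability exceeds the intake rate on those already taken.
Rate on top 1: 206.6. mussels: 179 < 206.6 → exclude; stop.
Optimal diet: turban snails — 1 of 4 types.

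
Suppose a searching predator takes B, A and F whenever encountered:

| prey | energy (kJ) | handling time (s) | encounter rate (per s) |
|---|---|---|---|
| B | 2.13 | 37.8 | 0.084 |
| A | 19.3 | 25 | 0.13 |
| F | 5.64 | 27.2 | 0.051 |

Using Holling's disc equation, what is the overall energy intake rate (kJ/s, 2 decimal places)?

0.34 kJ/s

R = (0.084×2.13 + 0.13×19.3 + 0.051×5.64) / (1 + 0.084×37.8 + 0.13×25 + 0.051×27.2) = 2.976/8.812 = 0.3377 kJ/s.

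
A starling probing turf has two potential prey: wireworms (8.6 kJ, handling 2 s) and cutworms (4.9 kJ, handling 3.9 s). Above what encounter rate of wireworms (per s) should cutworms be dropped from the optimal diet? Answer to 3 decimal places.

0.206 per s

Drop cutworms once their profitability E₂/h₂ falls below the rate achievable on wireworms alone: E₂/h₂ = λE₁/(1 + λh₁).
Solve for λ: λE₁h₂ = E₂(1 + λh₁) → λ(E₁h₂ − E₂h₁) = E₂ → λ = E₂/(E₁h₂ − E₂h₁).
λ = 4.9/(8.6×3.9 − 4.9×2) = 4.9/23.74 = 0.2064 per s.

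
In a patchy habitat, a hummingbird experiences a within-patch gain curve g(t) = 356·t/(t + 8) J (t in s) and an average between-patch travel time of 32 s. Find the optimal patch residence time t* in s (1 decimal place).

16.0 s

Maximise g(t)/(T+t): set derivative to zero → g'(t)(T+t) = g(t).
g'(t) = 356·8/(t + 8)². Setting 356·8/(t+8)² = 356t/[(t+8)(32+t)] gives 8(32+t) = t(t+8), so t² = 8×32 = 256.
t* = √256 = 16 s.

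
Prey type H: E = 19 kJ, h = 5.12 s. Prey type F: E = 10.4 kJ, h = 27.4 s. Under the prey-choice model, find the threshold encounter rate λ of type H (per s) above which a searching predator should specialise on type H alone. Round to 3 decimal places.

Drop type F once their profitability E₂/h₂ falls below the rate achievable on type H alone: E₂/h₂ = λE₁/(1 + λh₁).
Solve for λ: λE₁h₂ = E₂(1 + λh₁) → λ(E₁h₂ − E₂h₁) = E₂ → λ = E₂/(E₁h₂ − E₂h₁).
λ = 10.4/(19×27.4 − 10.4×5.12) = 10.4/467.4 = 0.02225 per s.

0.022 per s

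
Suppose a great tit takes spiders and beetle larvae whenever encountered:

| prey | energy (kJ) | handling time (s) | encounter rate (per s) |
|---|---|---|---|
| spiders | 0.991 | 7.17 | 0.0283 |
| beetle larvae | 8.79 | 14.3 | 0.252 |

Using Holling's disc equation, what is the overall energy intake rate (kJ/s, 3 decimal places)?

0.467 kJ/s

R = Σλ_iE_i / (1 + Σλ_ih_i)
Numerator: 0.0283×0.991 + 0.252×8.79 = 2.243
Denominator: 1 + 0.0283×7.17 + 0.252×14.3 = 4.807
R = 2.243/4.807 = 0.4667 kJ/s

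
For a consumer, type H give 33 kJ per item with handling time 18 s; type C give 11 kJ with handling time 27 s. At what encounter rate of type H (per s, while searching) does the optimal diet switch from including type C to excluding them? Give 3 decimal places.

The zero-one rule: include type C iff E₂/h₂ > λE₁/(1+λh₁). Equality gives the switch point.
λE₁h₂ = E₂ + λE₂h₁ ⇒ λ = E₂/(E₁h₂ − E₂h₁) = 11/(891 − 198) = 0.01587 per s.

0.016 per s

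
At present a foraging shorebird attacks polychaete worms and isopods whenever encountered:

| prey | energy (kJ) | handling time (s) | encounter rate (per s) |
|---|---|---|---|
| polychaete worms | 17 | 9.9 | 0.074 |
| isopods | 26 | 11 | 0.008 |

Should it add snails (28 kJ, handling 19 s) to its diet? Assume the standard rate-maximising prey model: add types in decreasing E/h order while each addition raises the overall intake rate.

Intake rate on the current diet: R = (0.074×17 + 0.008×26) / (1 + 0.074×9.9 + 0.008×11) = 1.466/1.821 = 0.8052 kJ/s.
snails: E/h = 28/19 = 1.474 kJ/s.
1.474 > 0.8052, so adding snails raises the average — include it.

Yes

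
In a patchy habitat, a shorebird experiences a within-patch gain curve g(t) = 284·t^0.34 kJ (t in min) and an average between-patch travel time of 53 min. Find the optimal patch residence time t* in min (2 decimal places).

27.30 min

Optimal t* satisfies g'(t*) = g(t*)/(T + t*).
g'(t) = 0.34·284·t^-0.66. Setting 0.34·284·t^-0.66 = 284·t^0.34/(53+t) gives 0.34(53+t) = t, so 0.66·t = 0.34×53.
t* = 0.34×53/0.66 = 27.3 min.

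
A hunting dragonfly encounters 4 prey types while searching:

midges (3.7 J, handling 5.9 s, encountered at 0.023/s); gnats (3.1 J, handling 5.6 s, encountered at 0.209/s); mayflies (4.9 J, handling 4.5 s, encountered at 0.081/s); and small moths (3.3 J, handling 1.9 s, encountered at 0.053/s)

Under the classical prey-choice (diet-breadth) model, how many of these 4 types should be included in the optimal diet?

Profitabilities (E/h, J/s): small moths 1.74, mayflies 1.09, midges 0.627, gnats 0.554. Add prey in this order while the next type's profitability exceeds the intake rate on those already taken.
Rate on top 1: 0.1589. mayflies: 1.09 > 0.1589 → include.
Rate on top 2: 0.3903. midges: 0.627 > 0.3903 → include.
Rate on top 3: 0.4103. gnats: 0.554 > 0.4103 → include.
Optimal diet: small moths, mayflies, midges, gnats — 4 of 4 types.

4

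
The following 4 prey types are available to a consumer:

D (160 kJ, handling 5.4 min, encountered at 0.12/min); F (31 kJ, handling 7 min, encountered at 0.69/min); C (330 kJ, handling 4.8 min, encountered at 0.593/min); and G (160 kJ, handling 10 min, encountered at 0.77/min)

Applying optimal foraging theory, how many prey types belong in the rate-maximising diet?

Profitabilities (E/h, kJ/min): C 68.8, D 29.6, G 16, F 4.43. Add prey in this order while the next type's profitability exceeds the intake rate on those already taken.
Rate on top 1: 50.88. D: 29.6 < 50.88 → exclude; stop.
Optimal diet: C — 1 of 4 types.

1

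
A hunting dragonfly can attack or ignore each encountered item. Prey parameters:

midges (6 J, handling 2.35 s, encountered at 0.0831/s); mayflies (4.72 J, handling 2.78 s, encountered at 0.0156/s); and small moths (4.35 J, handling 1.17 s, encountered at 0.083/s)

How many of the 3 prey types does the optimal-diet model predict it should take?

Rank by E/h (J/s): small moths 3.72, midges 2.55, mayflies 1.7. Include each in turn until the next type's E/h falls below the running intake rate.
Rate on top 1: 0.3291. midges: 2.55 > 0.3291 → include.
Rate on top 2: 0.6652. mayflies: 1.7 > 0.6652 → include.
Optimal diet: small moths, midges, mayflies — 3 of 3 types.

3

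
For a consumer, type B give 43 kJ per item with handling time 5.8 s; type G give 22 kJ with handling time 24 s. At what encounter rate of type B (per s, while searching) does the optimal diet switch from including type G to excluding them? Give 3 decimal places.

Drop type G once their profitability E₂/h₂ falls below the rate achievable on type B alone: E₂/h₂ = λE₁/(1 + λh₁).
Solve for λ: λE₁h₂ = E₂(1 + λh₁) → λ(E₁h₂ − E₂h₁) = E₂ → λ = E₂/(E₁h₂ − E₂h₁).
λ = 22/(43×24 − 22×5.8) = 22/904.4 = 0.02433 per s.

0.024 per s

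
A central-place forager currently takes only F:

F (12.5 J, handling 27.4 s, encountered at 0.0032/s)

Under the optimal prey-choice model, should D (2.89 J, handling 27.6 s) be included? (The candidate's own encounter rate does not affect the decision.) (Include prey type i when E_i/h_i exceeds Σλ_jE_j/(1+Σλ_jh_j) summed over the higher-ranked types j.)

Yes

On F alone, R = ΣλE/(1+Σλh) = 0.04/1.088 = 0.03678 J/s.
Profitability of D: 2.89/27.6 = 0.1047 J/s.
0.1047 > 0.03678, so adding D raises the average — include it.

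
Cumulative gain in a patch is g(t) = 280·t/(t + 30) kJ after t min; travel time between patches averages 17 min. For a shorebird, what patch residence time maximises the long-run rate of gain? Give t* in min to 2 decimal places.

22.58 min

Maximise g(t)/(T+t): set derivative to zero → g'(t)(T+t) = g(t).
g'(t) = 280·30/(t + 30)². Setting 280·30/(t+30)² = 280t/[(t+30)(17+t)] gives 30(17+t) = t(t+30), so t² = 30×17 = 510.
t* = √510 = 22.58 min.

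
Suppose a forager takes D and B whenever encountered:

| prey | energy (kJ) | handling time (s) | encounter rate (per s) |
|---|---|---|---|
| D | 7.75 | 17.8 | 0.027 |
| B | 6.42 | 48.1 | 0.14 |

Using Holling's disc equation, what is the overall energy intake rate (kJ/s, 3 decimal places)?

Energy encountered per unit search time: 0.027×7.75 + 0.14×6.42 = 1.108 kJ/s.
Handling time per unit search time: 0.027×17.8 + 0.14×48.1 = 7.215.
Rate = 1.108/(1 + 7.215) = 0.1349 kJ/s.

0.135 kJ/s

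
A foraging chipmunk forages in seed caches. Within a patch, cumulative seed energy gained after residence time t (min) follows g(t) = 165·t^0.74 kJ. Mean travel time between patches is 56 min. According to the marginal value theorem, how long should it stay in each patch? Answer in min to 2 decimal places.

By the marginal value theorem, leave when the instantaneous gain rate g'(t) equals the habitat-wide average g(t)/(T + t).
g'(t) = 0.74·165·t^-0.26. Setting 0.74·165·t^-0.26 = 165·t^0.74/(56+t) gives 0.74(56+t) = t, so 0.26·t = 0.74×56.
t* = 0.74×56/0.26 = 159.4 min.

159.38 min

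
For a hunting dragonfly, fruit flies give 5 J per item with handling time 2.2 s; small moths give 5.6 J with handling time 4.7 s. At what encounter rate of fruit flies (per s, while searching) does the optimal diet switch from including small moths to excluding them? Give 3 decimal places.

The zero-one rule: include small moths iff E₂/h₂ > λE₁/(1+λh₁). Equality gives the switch point.
λE₁h₂ = E₂ + λE₂h₁ ⇒ λ = E₂/(E₁h₂ − E₂h₁) = 5.6/(23.5 − 12.32) = 0.5009 per s.

0.501 per s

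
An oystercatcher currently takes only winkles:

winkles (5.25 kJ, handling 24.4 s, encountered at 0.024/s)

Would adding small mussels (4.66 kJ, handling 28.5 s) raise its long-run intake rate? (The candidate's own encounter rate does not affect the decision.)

Yes

Current rate: (0.024×5.25)/(1 + 0.024×24.4) = 0.07947 kJ/s.
Profitability of small mussels: 4.66/28.5 = 0.1635 kJ/s.
0.1635 > 0.07947, so adding small mussels raises the average — include it.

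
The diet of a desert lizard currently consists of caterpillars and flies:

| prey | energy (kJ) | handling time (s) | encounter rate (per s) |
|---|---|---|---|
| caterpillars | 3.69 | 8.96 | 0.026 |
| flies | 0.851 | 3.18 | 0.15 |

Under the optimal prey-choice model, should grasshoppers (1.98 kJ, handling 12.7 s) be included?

Yes

Intake rate on the current diet: R = (0.026×3.69 + 0.15×0.851) / (1 + 0.026×8.96 + 0.15×3.18) = 0.2236/1.71 = 0.1308 kJ/s.
grasshoppers: E/h = 1.98/12.7 = 0.1559 kJ/s.
0.1559 > 0.1308, so adding grasshoppers raises the average — include it.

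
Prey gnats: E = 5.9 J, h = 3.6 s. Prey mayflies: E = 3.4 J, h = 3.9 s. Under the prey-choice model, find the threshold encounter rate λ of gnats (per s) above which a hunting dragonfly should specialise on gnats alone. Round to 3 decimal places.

0.316 per s

At the threshold, the rate on gnats alone equals the profitability of mayflies: λ·5.9/(1 + λ·3.6) = 3.4/3.9 = 0.8718.
Rearranging, λ(5.9 − 0.8718×3.6) = 0.8718, so λ = 0.8718/2.762 = 0.3157 per s.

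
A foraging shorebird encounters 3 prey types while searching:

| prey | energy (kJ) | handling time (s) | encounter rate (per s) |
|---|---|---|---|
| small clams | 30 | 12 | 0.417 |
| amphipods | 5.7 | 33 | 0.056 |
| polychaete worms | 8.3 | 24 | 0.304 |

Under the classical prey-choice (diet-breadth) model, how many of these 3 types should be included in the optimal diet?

1

Rank by E/h (kJ/s): small clams 2.5, polychaete worms 0.346, amphipods 0.173. Include each in turn until the next type's E/h falls below the running intake rate.
Rate on top 1: 2.084. polychaete worms: 0.346 < 2.084 → exclude; stop.
Optimal diet: small clams — 1 of 3 types.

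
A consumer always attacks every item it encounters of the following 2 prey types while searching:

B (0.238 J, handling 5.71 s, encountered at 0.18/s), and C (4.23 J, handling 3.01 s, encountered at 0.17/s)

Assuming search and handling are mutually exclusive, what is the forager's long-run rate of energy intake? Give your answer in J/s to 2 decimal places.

0.30 J/s

R = Σλ_iE_i / (1 + Σλ_ih_i)
Numerator: 0.18×0.238 + 0.17×4.23 = 0.7619
Denominator: 1 + 0.18×5.71 + 0.17×3.01 = 2.54
R = 0.7619/2.54 = 0.3 J/s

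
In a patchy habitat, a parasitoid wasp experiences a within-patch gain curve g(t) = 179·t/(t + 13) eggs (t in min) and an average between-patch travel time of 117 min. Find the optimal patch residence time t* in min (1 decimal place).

39.0 min

By the marginal value theorem, leave when the instantaneous gain rate g'(t) equals the habitat-wide average g(t)/(T + t).
g'(t) = 179·13/(t + 13)². Setting 179·13/(t+13)² = 179t/[(t+13)(117+t)] gives 13(117+t) = t(t+13), so t² = 13×117 = 1521.
t* = √1521 = 39 min.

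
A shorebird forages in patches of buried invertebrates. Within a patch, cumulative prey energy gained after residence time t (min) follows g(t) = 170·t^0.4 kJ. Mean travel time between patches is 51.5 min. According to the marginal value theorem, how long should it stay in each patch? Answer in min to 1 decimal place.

Maximise g(t)/(T+t): set derivative to zero → g'(t)(T+t) = g(t).
g'(t) = 0.4·170·t^-0.6. Setting 0.4·170·t^-0.6 = 170·t^0.4/(51.5+t) gives 0.4(51.5+t) = t, so 0.60·t = 0.4×51.5.
t* = 0.4×51.5/0.60 = 34.33 min.

34.3 min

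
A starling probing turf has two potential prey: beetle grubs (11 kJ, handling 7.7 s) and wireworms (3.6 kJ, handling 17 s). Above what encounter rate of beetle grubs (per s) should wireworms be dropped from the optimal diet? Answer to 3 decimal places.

0.023 per s

The zero-one rule: include wireworms iff E₂/h₂ > λE₁/(1+λh₁). Equality gives the switch point.
λE₁h₂ = E₂ + λE₂h₁ ⇒ λ = E₂/(E₁h₂ − E₂h₁) = 3.6/(187 − 27.72) = 0.0226 per s.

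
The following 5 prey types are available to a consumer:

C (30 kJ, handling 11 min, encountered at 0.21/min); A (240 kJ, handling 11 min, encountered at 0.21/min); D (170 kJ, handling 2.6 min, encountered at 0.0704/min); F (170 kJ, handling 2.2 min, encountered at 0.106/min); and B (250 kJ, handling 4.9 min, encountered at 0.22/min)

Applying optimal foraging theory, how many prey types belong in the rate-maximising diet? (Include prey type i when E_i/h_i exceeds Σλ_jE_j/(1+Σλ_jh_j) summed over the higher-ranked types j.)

3

Profitabilities (E/h, kJ/min): F 77.3, D 65.4, B 51, A 21.8, C 2.73. Add prey in this order while the next type's profitability exceeds the intake rate on those already taken.
Rate on top 1: 14.61. D: 65.4 > 14.61 → include.
Rate on top 2: 21.17. B: 51 > 21.17 → include.
Rate on top 3: 34.07. A: 21.8 < 34.07 → exclude; stop.
Optimal diet: F, D, B — 3 of 5 types.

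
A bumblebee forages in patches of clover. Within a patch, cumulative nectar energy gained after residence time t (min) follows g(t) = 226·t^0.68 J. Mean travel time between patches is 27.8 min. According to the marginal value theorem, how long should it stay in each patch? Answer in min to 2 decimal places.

59.08 min

By the marginal value theorem, leave when the instantaneous gain rate g'(t) equals the habitat-wide average g(t)/(T + t).
g'(t) = 0.68·226·t^-0.32. Setting 0.68·226·t^-0.32 = 226·t^0.68/(27.8+t) gives 0.68(27.8+t) = t, so 0.32·t = 0.68×27.8.
t* = 0.68×27.8/0.32 = 59.08 min.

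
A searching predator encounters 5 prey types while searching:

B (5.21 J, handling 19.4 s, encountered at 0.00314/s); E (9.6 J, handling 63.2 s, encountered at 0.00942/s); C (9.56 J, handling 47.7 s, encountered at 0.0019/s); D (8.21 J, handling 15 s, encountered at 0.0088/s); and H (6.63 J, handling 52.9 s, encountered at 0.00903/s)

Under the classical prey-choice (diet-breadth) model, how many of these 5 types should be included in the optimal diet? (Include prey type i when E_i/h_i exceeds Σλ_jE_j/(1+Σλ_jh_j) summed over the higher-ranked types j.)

5

Rank by E/h (J/s): D 0.547, B 0.269, C 0.2, E 0.152, H 0.125. Include each in turn until the next type's E/h falls below the running intake rate.
Rate on top 1: 0.06382. B: 0.269 > 0.06382 → include.
Rate on top 2: 0.07428. C: 0.2 > 0.07428 → include.
Rate on top 3: 0.08318. E: 0.152 > 0.08318 → include.
Rate on top 4: 0.105. H: 0.125 > 0.105 → include.
Optimal diet: D, B, C, E, H — 5 of 5 types.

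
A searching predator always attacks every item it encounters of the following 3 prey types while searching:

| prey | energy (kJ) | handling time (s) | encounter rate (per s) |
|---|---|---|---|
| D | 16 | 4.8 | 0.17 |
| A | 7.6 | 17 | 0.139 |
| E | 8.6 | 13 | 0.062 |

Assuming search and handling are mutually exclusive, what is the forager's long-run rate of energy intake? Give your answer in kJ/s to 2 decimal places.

0.86 kJ/s

R = (0.17×16 + 0.139×7.6 + 0.062×8.6) / (1 + 0.17×4.8 + 0.139×17 + 0.062×13) = 4.31/4.985 = 0.8645 kJ/s.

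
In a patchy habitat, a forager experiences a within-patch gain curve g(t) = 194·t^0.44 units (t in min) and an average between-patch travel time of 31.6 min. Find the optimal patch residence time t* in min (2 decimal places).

Maximise g(t)/(T+t): set derivative to zero → g'(t)(T+t) = g(t).
g'(t) = 0.44·194·t^-0.56. Setting 0.44·194·t^-0.56 = 194·t^0.44/(31.6+t) gives 0.44(31.6+t) = t, so 0.56·t = 0.44×31.6.
t* = 0.44×31.6/0.56 = 24.83 min.

24.83 min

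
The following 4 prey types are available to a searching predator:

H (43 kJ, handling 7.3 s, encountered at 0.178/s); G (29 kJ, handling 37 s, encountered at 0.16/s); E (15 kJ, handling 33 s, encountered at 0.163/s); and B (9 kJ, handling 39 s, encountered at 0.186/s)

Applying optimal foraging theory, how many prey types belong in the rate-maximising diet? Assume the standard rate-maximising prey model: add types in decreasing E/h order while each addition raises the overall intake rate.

E/h in descending order: H 5.89, G 0.784, E 0.455, B 0.231 kJ/s. The optimal diet is the largest prefix of this list for which every included type satisfies E_i/h_i > R on the types above it.
Rate on top 1: 3.329. G: 0.784 < 3.329 → exclude; stop.
Optimal diet: H — 1 of 4 types.

1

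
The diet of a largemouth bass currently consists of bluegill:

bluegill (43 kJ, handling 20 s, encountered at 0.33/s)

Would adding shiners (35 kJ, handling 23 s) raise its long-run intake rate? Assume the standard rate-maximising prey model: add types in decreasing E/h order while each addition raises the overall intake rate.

No

Intake rate on the current diet: R = (0.33×43) / (1 + 0.33×20) = 14.19/7.6 = 1.867 kJ/s.
shiners: E/h = 35/23 = 1.522 kJ/s.
Since 1.522 < R, time spent handling shiners is better spent searching.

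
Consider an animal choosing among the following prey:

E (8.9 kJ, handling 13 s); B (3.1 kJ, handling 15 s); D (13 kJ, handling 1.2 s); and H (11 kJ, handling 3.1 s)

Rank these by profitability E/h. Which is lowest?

B

Profitability E/h (kJ/s): E = 8.9/13 = 0.685, B = 3.1/15 = 0.207, D = 13/1.2 = 10.8, H = 11/3.1 = 3.55.
Ranked: D > H > E > B.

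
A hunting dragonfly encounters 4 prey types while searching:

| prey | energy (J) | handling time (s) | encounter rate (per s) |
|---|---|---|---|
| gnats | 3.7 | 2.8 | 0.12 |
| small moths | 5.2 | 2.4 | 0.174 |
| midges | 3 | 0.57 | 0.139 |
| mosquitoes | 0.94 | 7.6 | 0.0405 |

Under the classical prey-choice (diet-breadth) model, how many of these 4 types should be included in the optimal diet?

3

E/h in descending order: midges 5.26, small moths 2.17, gnats 1.32, mosquitoes 0.124 J/s. The optimal diet is the largest prefix of this list for which every included type satisfies E_i/h_i > R on the types above it.
Rate on top 1: 0.3864. small moths: 2.17 > 0.3864 → include.
Rate on top 2: 0.8831. gnats: 1.32 > 0.8831 → include.
Rate on top 3: 0.9634. mosquitoes: 0.124 < 0.9634 → exclude; stop.
Optimal diet: midges, small moths, gnats — 3 of 4 types.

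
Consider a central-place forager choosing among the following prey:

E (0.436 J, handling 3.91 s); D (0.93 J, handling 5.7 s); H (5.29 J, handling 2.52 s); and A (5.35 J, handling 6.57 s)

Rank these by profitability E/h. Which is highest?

H

Profitability E/h (J/s): E = 0.436/3.91 = 0.112, D = 0.93/5.7 = 0.163, H = 5.29/2.52 = 2.1, A = 5.35/6.57 = 0.814.
Ranked: H > A > D > E.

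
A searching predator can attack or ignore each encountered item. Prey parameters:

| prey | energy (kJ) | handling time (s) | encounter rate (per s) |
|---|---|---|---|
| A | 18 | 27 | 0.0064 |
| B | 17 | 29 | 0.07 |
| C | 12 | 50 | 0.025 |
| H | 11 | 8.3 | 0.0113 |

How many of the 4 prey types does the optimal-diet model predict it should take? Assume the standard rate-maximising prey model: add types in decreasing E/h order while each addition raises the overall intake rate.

3

Rank by E/h (kJ/s): H 1.33, A 0.667, B 0.586, C 0.24. Include each in turn until the next type's E/h falls below the running intake rate.
Rate on top 1: 0.1136. A: 0.667 > 0.1136 → include.
Rate on top 2: 0.1891. B: 0.586 > 0.1891 → include.
Rate on top 3: 0.4336. C: 0.24 < 0.4336 → exclude; stop.
Optimal diet: H, A, B — 3 of 4 types.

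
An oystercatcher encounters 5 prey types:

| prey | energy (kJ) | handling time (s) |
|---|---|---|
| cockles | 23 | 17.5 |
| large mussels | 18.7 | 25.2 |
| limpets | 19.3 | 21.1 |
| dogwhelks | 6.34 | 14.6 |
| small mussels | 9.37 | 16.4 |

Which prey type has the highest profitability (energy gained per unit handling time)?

cockles

In descending order of E/h:
cockles: 23/17.5 = 1.31 kJ/s
limpets: 19.3/21.1 = 0.915 kJ/s
large mussels: 18.7/25.2 = 0.742 kJ/s
small mussels: 9.37/16.4 = 0.571 kJ/s
dogwhelks: 6.34/14.6 = 0.434 kJ/s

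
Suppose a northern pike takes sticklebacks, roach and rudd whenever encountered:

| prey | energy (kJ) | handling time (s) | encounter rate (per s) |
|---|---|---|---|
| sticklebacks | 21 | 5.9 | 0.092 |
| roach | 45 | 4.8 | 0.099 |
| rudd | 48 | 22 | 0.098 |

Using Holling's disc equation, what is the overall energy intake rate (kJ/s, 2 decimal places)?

2.66 kJ/s

R = Σλ_iE_i / (1 + Σλ_ih_i)
Numerator: 0.092×21 + 0.099×45 + 0.098×48 = 11.09
Denominator: 1 + 0.092×5.9 + 0.099×4.8 + 0.098×22 = 4.174
R = 11.09/4.174 = 2.657 kJ/s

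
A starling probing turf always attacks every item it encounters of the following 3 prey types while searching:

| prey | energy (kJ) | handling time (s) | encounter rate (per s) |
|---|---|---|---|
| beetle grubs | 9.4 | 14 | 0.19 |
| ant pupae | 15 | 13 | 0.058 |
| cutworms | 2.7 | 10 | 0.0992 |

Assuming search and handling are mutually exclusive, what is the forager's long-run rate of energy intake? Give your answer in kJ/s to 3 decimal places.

Energy encountered per unit search time: 0.19×9.4 + 0.058×15 + 0.0992×2.7 = 2.924 kJ/s.
Handling time per unit search time: 0.19×14 + 0.058×13 + 0.0992×10 = 4.406.
Rate = 2.924/(1 + 4.406) = 0.5409 kJ/s.

0.541 kJ/s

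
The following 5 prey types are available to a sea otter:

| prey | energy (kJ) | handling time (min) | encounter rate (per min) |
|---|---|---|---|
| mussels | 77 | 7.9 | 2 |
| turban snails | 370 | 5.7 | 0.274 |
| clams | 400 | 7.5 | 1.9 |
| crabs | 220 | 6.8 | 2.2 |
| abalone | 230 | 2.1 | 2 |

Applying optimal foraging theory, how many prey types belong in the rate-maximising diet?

E/h in descending order: abalone 110, turban snails 64.9, clams 53.3, crabs 32.4, mussels 9.75 kJ/min. The optimal diet is the largest prefix of this list for which every included type satisfies E_i/h_i > R on the types above it.
Rate on top 1: 88.46. turban snails: 64.9 < 88.46 → exclude; stop.
Optimal diet: abalone — 1 of 5 types.

1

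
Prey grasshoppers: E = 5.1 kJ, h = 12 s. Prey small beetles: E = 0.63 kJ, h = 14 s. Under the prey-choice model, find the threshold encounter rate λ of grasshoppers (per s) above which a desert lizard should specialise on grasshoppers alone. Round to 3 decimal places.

The zero-one rule: include small beetles iff E₂/h₂ > λE₁/(1+λh₁). Equality gives the switch point.
λE₁h₂ = E₂ + λE₂h₁ ⇒ λ = E₂/(E₁h₂ − E₂h₁) = 0.63/(71.4 − 7.56) = 0.009868 per s.

0.010 per s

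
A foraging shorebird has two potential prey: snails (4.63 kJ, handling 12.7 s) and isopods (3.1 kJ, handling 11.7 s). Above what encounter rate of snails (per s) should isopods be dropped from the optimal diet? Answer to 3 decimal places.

Drop isopods once their profitability E₂/h₂ falls below the rate achievable on snails alone: E₂/h₂ = λE₁/(1 + λh₁).
Solve for λ: λE₁h₂ = E₂(1 + λh₁) → λ(E₁h₂ − E₂h₁) = E₂ → λ = E₂/(E₁h₂ − E₂h₁).
λ = 3.1/(4.63×11.7 − 3.1×12.7) = 3.1/14.8 = 0.2094 per s.

0.209 per s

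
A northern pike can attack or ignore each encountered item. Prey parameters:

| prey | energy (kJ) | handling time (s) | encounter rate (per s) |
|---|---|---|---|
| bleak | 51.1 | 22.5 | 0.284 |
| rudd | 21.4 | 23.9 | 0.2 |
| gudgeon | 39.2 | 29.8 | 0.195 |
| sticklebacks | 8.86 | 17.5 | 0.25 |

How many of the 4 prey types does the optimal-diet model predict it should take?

1

Profitabilities (E/h, kJ/s): bleak 2.27, gudgeon 1.32, rudd 0.895, sticklebacks 0.506. Add prey in this order while the next type's profitability exceeds the intake rate on those already taken.
Rate on top 1: 1.964. gudgeon: 1.32 < 1.964 → exclude; stop.
Optimal diet: bleak — 1 of 4 types.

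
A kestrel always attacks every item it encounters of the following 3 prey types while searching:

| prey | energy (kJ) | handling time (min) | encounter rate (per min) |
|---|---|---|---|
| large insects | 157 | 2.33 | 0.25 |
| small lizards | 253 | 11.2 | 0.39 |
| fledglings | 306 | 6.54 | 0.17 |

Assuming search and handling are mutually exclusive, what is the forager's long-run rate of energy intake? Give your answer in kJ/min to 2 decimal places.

26.89 kJ/min

Energy encountered per unit search time: 0.25×157 + 0.39×253 + 0.17×306 = 189.9 kJ/min.
Handling time per unit search time: 0.25×2.33 + 0.39×11.2 + 0.17×6.54 = 6.062.
Rate = 189.9/(1 + 6.062) = 26.89 kJ/min.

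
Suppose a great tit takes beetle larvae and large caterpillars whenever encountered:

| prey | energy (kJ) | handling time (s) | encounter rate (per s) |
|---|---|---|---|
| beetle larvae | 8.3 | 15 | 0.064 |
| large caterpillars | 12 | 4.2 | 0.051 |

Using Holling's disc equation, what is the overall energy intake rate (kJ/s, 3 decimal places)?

Energy encountered per unit search time: 0.064×8.3 + 0.051×12 = 1.143 kJ/s.
Handling time per unit search time: 0.064×15 + 0.051×4.2 = 1.174.
Rate = 1.143/(1 + 1.174) = 0.5258 kJ/s.

0.526 kJ/s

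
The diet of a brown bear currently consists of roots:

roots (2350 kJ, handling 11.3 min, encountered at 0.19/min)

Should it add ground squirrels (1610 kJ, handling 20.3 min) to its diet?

No

On roots alone, R = ΣλE/(1+Σλh) = 446.5/3.147 = 141.9 kJ/min.
ground squirrels: E/h = 1610/20.3 = 79.31 kJ/min.
79.31 < 141.9, so adding ground squirrels would lower the average — exclude it.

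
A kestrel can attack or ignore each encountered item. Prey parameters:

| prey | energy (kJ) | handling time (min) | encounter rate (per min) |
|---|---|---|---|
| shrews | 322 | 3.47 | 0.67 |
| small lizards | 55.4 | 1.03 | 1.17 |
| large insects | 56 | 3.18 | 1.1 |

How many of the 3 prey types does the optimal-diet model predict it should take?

Rank by E/h (kJ/min): shrews 92.8, small lizards 53.8, large insects 17.6. Include each in turn until the next type's E/h falls below the running intake rate.
Rate on top 1: 64.89. small lizards: 53.8 < 64.89 → exclude; stop.
Optimal diet: shrews — 1 of 3 types.

1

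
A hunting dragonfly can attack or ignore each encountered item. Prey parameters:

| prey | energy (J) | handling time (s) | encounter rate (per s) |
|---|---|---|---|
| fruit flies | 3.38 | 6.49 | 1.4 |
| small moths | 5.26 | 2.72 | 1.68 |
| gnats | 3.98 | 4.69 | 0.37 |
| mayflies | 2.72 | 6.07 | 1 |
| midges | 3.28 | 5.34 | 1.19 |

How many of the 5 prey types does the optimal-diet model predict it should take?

Profitabilities (E/h, J/s): small moths 1.93, gnats 0.849, midges 0.614, fruit flies 0.521, mayflies 0.448. Add prey in this order while the next type's profitability exceeds the intake rate on those already taken.
Rate on top 1: 1.587. gnats: 0.849 < 1.587 → exclude; stop.
Optimal diet: small moths — 1 of 5 types.

1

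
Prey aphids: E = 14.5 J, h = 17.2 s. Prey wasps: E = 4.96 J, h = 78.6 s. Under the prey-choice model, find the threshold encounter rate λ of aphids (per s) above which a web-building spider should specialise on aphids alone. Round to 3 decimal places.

The zero-one rule: include wasps iff E₂/h₂ > λE₁/(1+λh₁). Equality gives the switch point.
λE₁h₂ = E₂ + λE₂h₁ ⇒ λ = E₂/(E₁h₂ − E₂h₁) = 4.96/(1140 − 85.31) = 0.004704 per s.

0.005 per s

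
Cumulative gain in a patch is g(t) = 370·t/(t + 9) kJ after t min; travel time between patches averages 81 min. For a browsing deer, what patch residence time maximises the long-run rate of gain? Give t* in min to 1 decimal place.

Optimal t* satisfies g'(t*) = g(t*)/(T + t*).
g'(t) = 370·9/(t + 9)². Setting 370·9/(t+9)² = 370t/[(t+9)(81+t)] gives 9(81+t) = t(t+9), so t² = 9×81 = 729.
t* = √729 = 27 min.

27.0 min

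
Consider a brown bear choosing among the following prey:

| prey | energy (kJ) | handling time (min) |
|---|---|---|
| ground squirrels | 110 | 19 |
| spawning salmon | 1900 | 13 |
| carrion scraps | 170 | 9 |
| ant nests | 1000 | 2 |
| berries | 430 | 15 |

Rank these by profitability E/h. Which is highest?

ant nests

In descending order of E/h:
ant nests: 1000/2 = 500 kJ/min
spawning salmon: 1900/13 = 146 kJ/min
berries: 430/15 = 28.7 kJ/min
carrion scraps: 170/9 = 18.9 kJ/min
ground squirrels: 110/19 = 5.79 kJ/min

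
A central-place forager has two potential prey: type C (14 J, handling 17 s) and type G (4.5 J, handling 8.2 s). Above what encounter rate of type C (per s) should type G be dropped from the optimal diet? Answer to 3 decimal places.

Drop type G once their profitability E₂/h₂ falls below the rate achievable on type C alone: E₂/h₂ = λE₁/(1 + λh₁).
Solve for λ: λE₁h₂ = E₂(1 + λh₁) → λ(E₁h₂ − E₂h₁) = E₂ → λ = E₂/(E₁h₂ − E₂h₁).
λ = 4.5/(14×8.2 − 4.5×17) = 4.5/38.3 = 0.1175 per s.

0.117 per s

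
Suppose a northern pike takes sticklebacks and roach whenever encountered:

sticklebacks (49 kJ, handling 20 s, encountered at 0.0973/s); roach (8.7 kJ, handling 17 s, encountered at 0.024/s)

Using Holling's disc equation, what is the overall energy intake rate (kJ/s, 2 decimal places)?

R = Σλ_iE_i / (1 + Σλ_ih_i)
Numerator: 0.0973×49 + 0.024×8.7 = 4.976
Denominator: 1 + 0.0973×20 + 0.024×17 = 3.354
R = 4.976/3.354 = 1.484 kJ/s

1.48 kJ/s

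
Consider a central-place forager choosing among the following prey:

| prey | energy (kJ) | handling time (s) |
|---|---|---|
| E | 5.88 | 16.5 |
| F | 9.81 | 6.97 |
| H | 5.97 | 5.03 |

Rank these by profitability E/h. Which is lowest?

E

In descending order of E/h:
F: 9.81/6.97 = 1.41 kJ/s
H: 5.97/5.03 = 1.19 kJ/s
E: 5.88/16.5 = 0.356 kJ/s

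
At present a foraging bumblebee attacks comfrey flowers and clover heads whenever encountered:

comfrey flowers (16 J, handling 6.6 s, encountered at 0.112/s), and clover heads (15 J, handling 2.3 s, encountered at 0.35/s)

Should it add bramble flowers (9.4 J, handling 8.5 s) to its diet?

No

On comfrey flowers and clover heads alone, R = ΣλE/(1+Σλh) = 7.042/2.544 = 2.768 J/s.
Profitability of bramble flowers: 9.4/8.5 = 1.106 J/s.
1.106 < 2.768, so adding bramble flowers would lower the average — exclude it.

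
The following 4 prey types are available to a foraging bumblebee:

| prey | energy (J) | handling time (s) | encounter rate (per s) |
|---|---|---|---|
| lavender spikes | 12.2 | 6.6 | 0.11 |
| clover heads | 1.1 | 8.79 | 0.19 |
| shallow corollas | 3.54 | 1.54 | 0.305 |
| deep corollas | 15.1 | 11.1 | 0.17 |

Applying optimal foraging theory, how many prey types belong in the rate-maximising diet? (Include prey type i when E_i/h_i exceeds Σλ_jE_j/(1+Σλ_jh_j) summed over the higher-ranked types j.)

Rank by E/h (J/s): shallow corollas 2.3, lavender spikes 1.85, deep corollas 1.36, clover heads 0.125. Include each in turn until the next type's E/h falls below the running intake rate.
Rate on top 1: 0.7346. lavender spikes: 1.85 > 0.7346 → include.
Rate on top 2: 1.103. deep corollas: 1.36 > 1.103 → include.
Rate on top 3: 1.222. clover heads: 0.125 < 1.222 → exclude; stop.
Optimal diet: shallow corollas, lavender spikes, deep corollas — 3 of 4 types.

3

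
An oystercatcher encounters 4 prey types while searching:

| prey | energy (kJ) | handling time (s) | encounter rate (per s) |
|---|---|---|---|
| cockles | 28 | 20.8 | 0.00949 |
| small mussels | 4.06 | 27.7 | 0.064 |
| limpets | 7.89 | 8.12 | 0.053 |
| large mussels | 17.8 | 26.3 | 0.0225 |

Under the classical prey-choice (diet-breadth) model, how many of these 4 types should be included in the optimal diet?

3

Rank by E/h (kJ/s): cockles 1.35, limpets 0.972, large mussels 0.677, small mussels 0.147. Include each in turn until the next type's E/h falls below the running intake rate.
Rate on top 1: 0.2219. limpets: 0.972 > 0.2219 → include.
Rate on top 2: 0.4201. large mussels: 0.677 > 0.4201 → include.
Rate on top 3: 0.4886. small mussels: 0.147 < 0.4886 → exclude; stop.
Optimal diet: cockles, limpets, large mussels — 3 of 4 types.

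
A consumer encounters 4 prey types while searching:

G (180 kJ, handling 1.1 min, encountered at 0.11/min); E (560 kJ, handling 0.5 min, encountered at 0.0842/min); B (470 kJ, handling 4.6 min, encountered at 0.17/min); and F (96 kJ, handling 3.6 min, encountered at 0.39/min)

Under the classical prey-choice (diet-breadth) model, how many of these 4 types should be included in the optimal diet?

3

Rank by E/h (kJ/min): E 1.12e+03, G 164, B 102, F 26.7. Include each in turn until the next type's E/h falls below the running intake rate.
Rate on top 1: 45.25. G: 164 > 45.25 → include.
Rate on top 2: 57.56. B: 102 > 57.56 → include.
Rate on top 3: 75.5. F: 26.7 < 75.5 → exclude; stop.
Optimal diet: E, G, B — 3 of 4 types.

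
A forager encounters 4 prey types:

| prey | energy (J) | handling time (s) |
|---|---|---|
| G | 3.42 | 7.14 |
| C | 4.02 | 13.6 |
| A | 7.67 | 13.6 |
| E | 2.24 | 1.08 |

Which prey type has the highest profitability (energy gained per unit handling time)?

In descending order of E/h:
E: 2.24/1.08 = 2.07 J/s
A: 7.67/13.6 = 0.564 J/s
G: 3.42/7.14 = 0.479 J/s
C: 4.02/13.6 = 0.296 J/s

E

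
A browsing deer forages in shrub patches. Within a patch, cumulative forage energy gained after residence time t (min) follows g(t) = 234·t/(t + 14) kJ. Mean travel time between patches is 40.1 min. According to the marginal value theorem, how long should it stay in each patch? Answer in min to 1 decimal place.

Maximise g(t)/(T+t): set derivative to zero → g'(t)(T+t) = g(t).
g'(t) = 234·14/(t + 14)². Setting 234·14/(t+14)² = 234t/[(t+14)(40.1+t)] gives 14(40.1+t) = t(t+14), so t² = 14×40.1 = 561.4.
t* = √561.4 = 23.69 min.

23.7 min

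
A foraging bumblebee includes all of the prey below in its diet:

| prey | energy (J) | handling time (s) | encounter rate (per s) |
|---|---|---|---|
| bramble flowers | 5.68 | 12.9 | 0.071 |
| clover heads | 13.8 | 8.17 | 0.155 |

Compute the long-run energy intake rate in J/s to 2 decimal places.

0.80 J/s

Energy encountered per unit search time: 0.071×5.68 + 0.155×13.8 = 2.542 J/s.
Handling time per unit search time: 0.071×12.9 + 0.155×8.17 = 2.182.
Rate = 2.542/(1 + 2.182) = 0.7989 J/s.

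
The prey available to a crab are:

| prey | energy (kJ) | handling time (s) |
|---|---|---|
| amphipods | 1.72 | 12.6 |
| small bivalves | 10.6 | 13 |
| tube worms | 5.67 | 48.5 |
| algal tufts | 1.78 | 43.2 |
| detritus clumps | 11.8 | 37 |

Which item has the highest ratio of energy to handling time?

Profitability E/h (kJ/s): amphipods = 1.72/12.6 = 0.137, small bivalves = 10.6/13 = 0.815, tube worms = 5.67/48.5 = 0.117, algal tufts = 1.78/43.2 = 0.0412, detritus clumps = 11.8/37 = 0.319.
Ranked: small bivalves > detritus clumps > amphipods > tube worms > algal tufts.

small bivalves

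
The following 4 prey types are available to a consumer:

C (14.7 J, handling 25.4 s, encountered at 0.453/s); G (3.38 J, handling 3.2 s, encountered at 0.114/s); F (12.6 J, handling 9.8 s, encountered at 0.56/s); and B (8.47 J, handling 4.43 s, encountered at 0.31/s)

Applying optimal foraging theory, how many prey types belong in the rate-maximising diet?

Rank by E/h (J/s): B 1.91, F 1.29, G 1.06, C 0.579. Include each in turn until the next type's E/h falls below the running intake rate.
Rate on top 1: 1.106. F: 1.29 > 1.106 → include.
Rate on top 2: 1.232. G: 1.06 < 1.232 → exclude; stop.
Optimal diet: B, F — 2 of 4 types.

2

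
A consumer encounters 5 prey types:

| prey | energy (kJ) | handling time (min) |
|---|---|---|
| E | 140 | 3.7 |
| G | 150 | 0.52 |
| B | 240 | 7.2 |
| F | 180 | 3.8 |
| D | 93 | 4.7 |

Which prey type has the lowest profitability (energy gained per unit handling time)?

In descending order of E/h:
G: 150/0.52 = 288 kJ/min
F: 180/3.8 = 47.4 kJ/min
E: 140/3.7 = 37.8 kJ/min
B: 240/7.2 = 33.3 kJ/min
D: 93/4.7 = 19.8 kJ/min

D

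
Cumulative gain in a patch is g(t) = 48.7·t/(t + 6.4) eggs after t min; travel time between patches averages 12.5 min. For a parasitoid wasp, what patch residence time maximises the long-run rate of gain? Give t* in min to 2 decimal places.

8.94 min

Optimal t* satisfies g'(t*) = g(t*)/(T + t*).
g'(t) = 48.7·6.4/(t + 6.4)². Setting 48.7·6.4/(t+6.4)² = 48.7t/[(t+6.4)(12.5+t)] gives 6.4(12.5+t) = t(t+6.4), so t² = 6.4×12.5 = 80.
t* = √80 = 8.944 min.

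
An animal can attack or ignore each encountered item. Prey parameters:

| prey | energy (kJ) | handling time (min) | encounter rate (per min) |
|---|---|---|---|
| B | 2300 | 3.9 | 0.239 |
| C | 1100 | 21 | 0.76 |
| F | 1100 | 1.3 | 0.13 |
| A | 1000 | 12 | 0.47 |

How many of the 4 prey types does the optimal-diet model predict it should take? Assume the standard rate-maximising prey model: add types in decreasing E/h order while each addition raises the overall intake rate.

2

E/h in descending order: F 846, B 590, A 83.3, C 52.4 kJ/min. The optimal diet is the largest prefix of this list for which every included type satisfies E_i/h_i > R on the types above it.
Rate on top 1: 122.3. B: 590 > 122.3 → include.
Rate on top 2: 329.7. A: 83.3 < 329.7 → exclude; stop.
Optimal diet: F, B — 2 of 4 types.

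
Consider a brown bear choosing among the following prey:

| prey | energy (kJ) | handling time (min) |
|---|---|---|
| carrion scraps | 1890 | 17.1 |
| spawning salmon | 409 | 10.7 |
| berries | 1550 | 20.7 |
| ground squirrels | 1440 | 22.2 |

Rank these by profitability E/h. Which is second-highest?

In descending order of E/h:
carrion scraps: 1890/17.1 = 111 kJ/min
berries: 1550/20.7 = 74.9 kJ/min
ground squirrels: 1440/22.2 = 64.9 kJ/min
spawning salmon: 409/10.7 = 38.2 kJ/min

berries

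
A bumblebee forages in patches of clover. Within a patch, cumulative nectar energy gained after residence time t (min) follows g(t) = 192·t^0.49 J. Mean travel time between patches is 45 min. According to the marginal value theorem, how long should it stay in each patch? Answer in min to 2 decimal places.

By the marginal value theorem, leave when the instantaneous gain rate g'(t) equals the habitat-wide average g(t)/(T + t).
g'(t) = 0.49·192·t^-0.51. Setting 0.49·192·t^-0.51 = 192·t^0.49/(45+t) gives 0.49(45+t) = t, so 0.51·t = 0.49×45.
t* = 0.49×45/0.51 = 43.24 min.

43.24 min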